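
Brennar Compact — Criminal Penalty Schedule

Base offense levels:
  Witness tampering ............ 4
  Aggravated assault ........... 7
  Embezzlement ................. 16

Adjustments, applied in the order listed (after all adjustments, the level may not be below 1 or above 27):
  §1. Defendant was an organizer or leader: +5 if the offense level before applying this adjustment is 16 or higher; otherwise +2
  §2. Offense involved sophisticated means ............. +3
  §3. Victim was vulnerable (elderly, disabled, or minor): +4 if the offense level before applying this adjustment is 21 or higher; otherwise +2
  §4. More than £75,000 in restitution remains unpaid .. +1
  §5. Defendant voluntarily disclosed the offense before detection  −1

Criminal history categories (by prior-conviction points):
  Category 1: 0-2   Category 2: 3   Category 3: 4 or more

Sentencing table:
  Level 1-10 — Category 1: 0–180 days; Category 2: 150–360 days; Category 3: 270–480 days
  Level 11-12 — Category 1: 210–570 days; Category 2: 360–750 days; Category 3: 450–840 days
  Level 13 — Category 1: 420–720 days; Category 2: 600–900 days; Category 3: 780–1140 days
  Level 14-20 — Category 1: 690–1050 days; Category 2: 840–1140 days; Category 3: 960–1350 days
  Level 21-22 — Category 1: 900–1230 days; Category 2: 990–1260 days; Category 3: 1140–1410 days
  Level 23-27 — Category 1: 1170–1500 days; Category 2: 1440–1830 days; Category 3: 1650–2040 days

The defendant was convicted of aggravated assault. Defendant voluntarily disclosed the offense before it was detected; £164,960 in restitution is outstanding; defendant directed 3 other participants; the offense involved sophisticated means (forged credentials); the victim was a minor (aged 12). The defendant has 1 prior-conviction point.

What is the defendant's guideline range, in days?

690-1050 days

Base offense level for aggravated assault: 7.
§1 applies (level before this adjustment is 7 < 16, so +2): 7 + 2 = 9.
§2 applies: 9 + 3 = 12.
§3 applies (level before this adjustment is 12 < 21, so +2): 12 + 2 = 14.
§4 applies: 14 + 1 = 15.
§5 applies: 15 − 1 = 14.
Final offense level: 14.
Criminal history: 1 prior point → Category 1 (0-2).
Level 14 falls in the 14-20 band.
Grid: Level 14-20 × Category 1 = 690-1050 days.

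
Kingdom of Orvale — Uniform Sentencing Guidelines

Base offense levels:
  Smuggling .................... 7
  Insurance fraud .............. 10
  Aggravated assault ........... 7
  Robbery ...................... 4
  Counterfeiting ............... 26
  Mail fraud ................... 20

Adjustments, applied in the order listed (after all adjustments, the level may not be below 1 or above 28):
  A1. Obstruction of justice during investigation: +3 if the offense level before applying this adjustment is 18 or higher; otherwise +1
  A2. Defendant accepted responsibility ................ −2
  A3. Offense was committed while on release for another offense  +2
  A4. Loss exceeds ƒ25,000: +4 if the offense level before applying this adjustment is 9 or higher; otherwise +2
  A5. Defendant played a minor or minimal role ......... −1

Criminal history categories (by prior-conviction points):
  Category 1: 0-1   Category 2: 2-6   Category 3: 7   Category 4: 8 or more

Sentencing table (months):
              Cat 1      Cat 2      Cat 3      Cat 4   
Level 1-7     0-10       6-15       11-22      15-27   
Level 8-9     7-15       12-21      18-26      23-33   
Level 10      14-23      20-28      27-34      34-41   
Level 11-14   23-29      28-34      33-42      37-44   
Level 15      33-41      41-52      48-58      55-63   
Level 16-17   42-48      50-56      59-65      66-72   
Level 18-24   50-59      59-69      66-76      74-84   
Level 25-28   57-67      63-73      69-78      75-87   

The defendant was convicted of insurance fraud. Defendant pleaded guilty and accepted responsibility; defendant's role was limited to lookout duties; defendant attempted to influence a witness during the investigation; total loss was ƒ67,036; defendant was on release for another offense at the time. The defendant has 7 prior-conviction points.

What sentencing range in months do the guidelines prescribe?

Base offense level for insurance fraud: 10.
A1 applies (level before this adjustment is 10 < 18, so +1): 10 + 1 = 11.
A2 applies: 11 − 2 = 9.
A3 applies: 9 + 2 = 11.
A4 applies (level before this adjustment is 11 ≥ 9, so +4): 11 + 4 = 15.
A5 applies: 15 − 1 = 14.
Final offense level: 14.
Criminal history: 7 prior points → Category 3 (7).
Level 14 falls in the 11-14 band.
Grid: Level 11-14 × Category 3 = 33-42 months.

33-42 months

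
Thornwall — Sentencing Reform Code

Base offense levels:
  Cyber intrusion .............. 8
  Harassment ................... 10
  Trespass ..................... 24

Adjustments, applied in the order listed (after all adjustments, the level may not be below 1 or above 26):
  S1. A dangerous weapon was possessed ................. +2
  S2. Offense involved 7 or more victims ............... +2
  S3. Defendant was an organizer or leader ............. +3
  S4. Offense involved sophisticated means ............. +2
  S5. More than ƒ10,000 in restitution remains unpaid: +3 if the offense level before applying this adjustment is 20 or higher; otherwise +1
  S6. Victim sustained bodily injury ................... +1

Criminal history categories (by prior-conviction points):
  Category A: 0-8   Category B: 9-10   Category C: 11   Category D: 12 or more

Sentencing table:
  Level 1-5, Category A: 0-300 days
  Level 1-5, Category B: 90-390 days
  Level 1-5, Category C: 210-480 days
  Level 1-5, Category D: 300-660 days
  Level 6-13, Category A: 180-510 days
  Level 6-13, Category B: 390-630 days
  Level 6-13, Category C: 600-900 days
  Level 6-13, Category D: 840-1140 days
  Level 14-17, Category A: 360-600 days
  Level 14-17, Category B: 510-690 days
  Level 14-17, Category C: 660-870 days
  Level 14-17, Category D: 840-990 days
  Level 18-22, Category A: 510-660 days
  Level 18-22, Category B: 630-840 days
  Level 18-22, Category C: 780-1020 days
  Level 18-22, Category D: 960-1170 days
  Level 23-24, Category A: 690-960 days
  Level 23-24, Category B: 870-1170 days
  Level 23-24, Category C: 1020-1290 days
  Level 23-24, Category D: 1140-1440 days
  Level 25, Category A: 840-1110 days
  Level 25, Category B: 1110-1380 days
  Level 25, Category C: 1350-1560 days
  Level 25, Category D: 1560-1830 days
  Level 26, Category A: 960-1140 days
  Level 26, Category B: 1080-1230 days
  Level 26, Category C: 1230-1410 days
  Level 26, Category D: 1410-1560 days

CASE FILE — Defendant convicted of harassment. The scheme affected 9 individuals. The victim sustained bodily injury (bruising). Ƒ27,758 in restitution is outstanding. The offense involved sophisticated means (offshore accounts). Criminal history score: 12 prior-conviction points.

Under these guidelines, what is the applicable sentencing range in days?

840-990 days

Base offense level for harassment: 10.
S2 applies: 10 + 2 = 12.
S4 applies: 12 + 2 = 14.
S5 applies (level before this adjustment is 14 < 20, so +1): 14 + 1 = 15.
S6 applies: 15 + 1 = 16.
Final offense level: 16.
Criminal history: 12 prior points → Category D (12+).
Level 16 falls in the 14-17 band.
Grid: Level 14-17 × Category D = 840-990 days.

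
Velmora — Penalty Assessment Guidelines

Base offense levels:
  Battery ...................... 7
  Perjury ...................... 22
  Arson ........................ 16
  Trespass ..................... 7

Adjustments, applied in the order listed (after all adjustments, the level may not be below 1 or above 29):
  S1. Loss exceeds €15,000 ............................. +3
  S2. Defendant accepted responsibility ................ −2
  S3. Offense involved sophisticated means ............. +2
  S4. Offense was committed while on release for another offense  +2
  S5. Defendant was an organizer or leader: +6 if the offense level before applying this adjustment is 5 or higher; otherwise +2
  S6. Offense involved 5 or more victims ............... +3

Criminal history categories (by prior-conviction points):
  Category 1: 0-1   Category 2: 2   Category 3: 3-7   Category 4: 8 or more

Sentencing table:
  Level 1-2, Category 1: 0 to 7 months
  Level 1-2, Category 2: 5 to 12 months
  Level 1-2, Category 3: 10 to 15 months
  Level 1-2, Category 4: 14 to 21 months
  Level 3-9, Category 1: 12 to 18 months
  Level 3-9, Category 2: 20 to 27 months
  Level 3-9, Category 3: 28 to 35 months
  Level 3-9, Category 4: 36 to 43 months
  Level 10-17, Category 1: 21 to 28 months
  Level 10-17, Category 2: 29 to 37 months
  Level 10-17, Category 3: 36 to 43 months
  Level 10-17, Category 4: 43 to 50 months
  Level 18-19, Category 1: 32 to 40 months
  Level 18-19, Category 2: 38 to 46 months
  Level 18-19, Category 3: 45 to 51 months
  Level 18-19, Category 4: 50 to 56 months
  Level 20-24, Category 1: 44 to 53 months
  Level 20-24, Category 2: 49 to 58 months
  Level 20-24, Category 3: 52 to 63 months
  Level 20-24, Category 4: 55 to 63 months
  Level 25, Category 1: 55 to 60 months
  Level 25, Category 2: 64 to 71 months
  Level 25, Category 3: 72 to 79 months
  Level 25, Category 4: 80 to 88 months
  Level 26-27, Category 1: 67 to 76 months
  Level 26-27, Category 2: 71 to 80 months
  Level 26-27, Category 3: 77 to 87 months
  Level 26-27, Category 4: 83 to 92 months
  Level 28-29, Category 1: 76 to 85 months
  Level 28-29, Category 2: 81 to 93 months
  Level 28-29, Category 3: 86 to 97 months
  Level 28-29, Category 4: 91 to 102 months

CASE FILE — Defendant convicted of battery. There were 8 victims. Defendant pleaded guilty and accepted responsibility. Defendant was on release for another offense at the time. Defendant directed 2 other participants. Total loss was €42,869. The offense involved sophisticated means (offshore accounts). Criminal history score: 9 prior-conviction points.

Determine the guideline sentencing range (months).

Base offense level for battery: 7.
S1 applies: 7 + 3 = 10.
S2 applies: 10 − 2 = 8.
S3 applies: 8 + 2 = 10.
S4 applies: 10 + 2 = 12.
S5 applies (level before this adjustment is 12 ≥ 5, so +6): 12 + 6 = 18.
S6 applies: 18 + 3 = 21.
Final offense level: 21.
Criminal history: 9 prior points → Category 4 (8+).
Level 21 falls in the 20-24 band.
Grid: Level 20-24 × Category 4 = 55-63 months.

55-63 months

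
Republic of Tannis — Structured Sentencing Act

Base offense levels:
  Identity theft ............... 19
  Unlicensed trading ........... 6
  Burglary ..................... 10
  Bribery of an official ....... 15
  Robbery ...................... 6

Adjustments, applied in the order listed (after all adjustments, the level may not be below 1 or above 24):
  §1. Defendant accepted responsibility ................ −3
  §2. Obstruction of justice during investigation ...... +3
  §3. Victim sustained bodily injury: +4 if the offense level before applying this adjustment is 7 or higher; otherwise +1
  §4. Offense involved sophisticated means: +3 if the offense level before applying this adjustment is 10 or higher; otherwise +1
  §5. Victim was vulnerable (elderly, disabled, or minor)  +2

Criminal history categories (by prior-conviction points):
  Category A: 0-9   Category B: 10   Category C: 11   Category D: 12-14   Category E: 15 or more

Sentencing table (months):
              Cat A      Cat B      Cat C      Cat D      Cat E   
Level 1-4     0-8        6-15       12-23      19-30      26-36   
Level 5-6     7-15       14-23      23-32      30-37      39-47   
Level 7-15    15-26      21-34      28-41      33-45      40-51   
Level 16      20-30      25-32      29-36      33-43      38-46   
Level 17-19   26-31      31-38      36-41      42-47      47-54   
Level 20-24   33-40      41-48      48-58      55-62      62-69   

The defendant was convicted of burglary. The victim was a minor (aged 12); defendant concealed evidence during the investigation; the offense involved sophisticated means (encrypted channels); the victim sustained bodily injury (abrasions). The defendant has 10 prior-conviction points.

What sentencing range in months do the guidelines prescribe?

41-48 months

Base offense level for burglary: 10.
§2 applies: 10 + 3 = 13.
§3 applies (level before this adjustment is 13 ≥ 7, so +4): 13 + 4 = 17.
§4 applies (level before this adjustment is 17 ≥ 10, so +3): 17 + 3 = 20.
§5 applies: 20 + 2 = 22.
Final offense level: 22.
Criminal history: 10 prior points → Category B (10).
Level 22 falls in the 20-24 band.
Grid: Level 20-24 × Category B = 41-48 months.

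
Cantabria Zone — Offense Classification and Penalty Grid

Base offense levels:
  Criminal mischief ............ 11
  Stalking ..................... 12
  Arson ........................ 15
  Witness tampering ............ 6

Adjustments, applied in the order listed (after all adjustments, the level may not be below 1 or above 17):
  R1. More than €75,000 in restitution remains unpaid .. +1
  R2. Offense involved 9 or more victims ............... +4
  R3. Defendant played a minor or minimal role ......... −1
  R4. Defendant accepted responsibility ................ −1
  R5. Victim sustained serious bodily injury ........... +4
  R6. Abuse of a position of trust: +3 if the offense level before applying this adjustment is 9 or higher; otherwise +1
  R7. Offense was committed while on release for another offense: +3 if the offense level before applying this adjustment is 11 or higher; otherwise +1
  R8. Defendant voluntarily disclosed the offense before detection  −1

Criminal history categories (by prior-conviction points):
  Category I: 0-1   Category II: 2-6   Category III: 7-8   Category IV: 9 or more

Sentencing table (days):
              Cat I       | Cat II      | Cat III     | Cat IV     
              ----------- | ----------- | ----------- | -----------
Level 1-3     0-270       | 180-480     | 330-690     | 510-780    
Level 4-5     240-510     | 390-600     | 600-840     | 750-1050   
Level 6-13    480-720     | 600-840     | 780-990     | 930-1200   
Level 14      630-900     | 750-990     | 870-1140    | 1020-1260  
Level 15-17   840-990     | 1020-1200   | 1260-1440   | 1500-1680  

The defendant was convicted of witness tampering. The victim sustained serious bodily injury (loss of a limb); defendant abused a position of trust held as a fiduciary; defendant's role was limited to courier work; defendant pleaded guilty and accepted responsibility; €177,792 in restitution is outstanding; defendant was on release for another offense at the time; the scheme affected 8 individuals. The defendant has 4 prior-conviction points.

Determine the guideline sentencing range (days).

1020-1200 days

Base offense level for witness tampering: 6.
R1 applies: 6 + 1 = 7.
R2 does not apply.
R3 applies: 7 − 1 = 6.
R4 applies: 6 − 1 = 5.
R5 applies: 5 + 4 = 9.
R6 applies (level before this adjustment is 9 ≥ 9, so +3): 9 + 3 = 12.
R7 applies (level before this adjustment is 12 ≥ 11, so +3): 12 + 3 = 15.
R8 does not apply.
Final offense level: 15.
Criminal history: 4 prior points → Category II (2-6).
Level 15 falls in the 15-17 band.
Grid: Level 15-17 × Category II = 1020-1200 days.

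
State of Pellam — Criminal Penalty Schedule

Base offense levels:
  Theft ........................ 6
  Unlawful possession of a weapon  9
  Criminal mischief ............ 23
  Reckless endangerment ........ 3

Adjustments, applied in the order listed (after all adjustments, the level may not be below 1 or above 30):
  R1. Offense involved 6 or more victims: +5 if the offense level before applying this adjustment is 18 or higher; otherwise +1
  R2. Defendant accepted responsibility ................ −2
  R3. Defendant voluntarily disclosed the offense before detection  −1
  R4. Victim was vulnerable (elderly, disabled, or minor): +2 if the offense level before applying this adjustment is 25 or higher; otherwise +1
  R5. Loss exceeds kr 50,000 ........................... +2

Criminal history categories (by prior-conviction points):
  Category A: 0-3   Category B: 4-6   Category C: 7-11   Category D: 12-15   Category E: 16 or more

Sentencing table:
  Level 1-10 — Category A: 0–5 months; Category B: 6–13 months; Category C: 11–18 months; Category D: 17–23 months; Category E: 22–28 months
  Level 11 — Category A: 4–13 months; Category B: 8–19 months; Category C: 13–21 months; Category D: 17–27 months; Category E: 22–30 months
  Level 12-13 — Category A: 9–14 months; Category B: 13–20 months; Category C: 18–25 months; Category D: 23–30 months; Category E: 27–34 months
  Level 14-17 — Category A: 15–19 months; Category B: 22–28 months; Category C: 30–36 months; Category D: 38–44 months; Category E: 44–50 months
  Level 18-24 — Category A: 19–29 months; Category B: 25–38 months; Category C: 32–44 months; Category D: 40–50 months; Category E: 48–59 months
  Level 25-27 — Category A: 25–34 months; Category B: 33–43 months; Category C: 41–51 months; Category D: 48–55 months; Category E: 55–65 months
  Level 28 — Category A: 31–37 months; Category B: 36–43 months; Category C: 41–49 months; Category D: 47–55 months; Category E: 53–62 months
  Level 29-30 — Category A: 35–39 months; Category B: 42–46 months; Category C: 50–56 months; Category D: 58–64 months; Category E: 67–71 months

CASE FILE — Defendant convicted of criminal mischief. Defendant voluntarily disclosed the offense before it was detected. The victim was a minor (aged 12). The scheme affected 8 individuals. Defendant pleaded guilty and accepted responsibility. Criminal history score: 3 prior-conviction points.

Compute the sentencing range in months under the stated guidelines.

Base offense level for criminal mischief: 23.
R1 applies (level before this adjustment is 23 ≥ 18, so +5): 23 + 5 = 28.
R2 applies: 28 − 2 = 26.
R3 applies: 26 − 1 = 25.
R4 applies (level before this adjustment is 25 ≥ 25, so +2): 25 + 2 = 27.
Final offense level: 27.
Criminal history: 3 prior points → Category A (0-3).
Level 27 falls in the 25-27 band.
Grid: Level 25-27 × Category A = 25-34 months.

25-34 months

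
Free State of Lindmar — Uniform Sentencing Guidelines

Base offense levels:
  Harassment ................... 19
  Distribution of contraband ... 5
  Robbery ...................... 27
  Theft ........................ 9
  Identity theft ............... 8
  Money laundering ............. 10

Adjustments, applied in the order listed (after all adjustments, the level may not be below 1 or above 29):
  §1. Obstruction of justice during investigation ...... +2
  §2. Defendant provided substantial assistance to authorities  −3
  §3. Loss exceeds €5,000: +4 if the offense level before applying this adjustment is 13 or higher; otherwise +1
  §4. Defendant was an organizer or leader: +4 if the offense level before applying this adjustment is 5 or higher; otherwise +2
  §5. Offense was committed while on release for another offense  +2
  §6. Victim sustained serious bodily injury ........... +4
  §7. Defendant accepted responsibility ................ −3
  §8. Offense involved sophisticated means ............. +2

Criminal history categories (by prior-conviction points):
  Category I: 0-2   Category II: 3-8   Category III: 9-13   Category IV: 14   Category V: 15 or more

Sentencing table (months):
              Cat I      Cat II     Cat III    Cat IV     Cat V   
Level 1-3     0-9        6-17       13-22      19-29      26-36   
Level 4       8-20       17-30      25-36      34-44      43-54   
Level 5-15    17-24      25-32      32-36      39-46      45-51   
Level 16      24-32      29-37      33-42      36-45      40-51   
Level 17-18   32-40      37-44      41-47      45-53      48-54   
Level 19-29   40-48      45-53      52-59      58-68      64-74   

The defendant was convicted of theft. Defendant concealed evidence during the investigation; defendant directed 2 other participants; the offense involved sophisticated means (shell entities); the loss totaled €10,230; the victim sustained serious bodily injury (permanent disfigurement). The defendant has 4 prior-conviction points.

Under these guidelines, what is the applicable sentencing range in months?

Base offense level for theft: 9.
§1 applies: 9 + 2 = 11.
§3 applies (level before this adjustment is 11 < 13, so +1): 11 + 1 = 12.
§4 applies (level before this adjustment is 12 ≥ 5, so +4): 12 + 4 = 16.
§6 applies: 16 + 4 = 20.
§7 does not apply.
§8 applies: 20 + 2 = 22.
Final offense level: 22.
Criminal history: 4 prior points → Category II (3-8).
Level 22 falls in the 19-29 band.
Grid: Level 19-29 × Category II = 45-53 months.

45-53 months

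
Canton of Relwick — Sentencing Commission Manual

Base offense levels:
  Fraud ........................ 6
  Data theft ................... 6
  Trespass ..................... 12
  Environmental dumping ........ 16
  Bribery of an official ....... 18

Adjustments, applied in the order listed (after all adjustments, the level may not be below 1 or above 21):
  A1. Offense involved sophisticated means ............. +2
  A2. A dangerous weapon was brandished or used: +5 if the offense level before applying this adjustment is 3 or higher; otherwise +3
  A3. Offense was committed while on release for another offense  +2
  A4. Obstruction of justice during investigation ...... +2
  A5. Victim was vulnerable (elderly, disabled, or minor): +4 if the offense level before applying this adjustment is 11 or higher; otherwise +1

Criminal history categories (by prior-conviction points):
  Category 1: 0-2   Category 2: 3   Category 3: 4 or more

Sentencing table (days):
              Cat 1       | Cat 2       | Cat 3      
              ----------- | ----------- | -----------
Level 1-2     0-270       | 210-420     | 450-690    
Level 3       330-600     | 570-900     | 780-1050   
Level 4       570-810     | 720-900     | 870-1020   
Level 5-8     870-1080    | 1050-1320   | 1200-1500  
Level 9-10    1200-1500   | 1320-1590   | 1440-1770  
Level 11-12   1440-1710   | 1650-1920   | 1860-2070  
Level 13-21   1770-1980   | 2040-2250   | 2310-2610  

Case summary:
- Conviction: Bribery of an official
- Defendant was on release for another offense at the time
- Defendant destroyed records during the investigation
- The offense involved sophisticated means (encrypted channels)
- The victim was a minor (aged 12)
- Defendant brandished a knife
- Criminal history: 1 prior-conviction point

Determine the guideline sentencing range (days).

Base offense level for bribery of an official: 18.
A1 applies: 18 + 2 = 20.
A2 applies (level before this adjustment is 20 ≥ 3, so +5): 20 + 5 = 25.
A3 applies: 25 + 2 = 27.
A4 applies: 27 + 2 = 29.
A5 applies (level before this adjustment is 29 ≥ 11, so +4): 29 + 4 = 33.
Level 33 exceeds the maximum of 21; capped at 21.
Final offense level: 21.
Criminal history: 1 prior point → Category 1 (0-2).
Level 21 falls in the 13-21 band.
Grid: Level 13-21 × Category 1 = 1770-1980 days.

1770-1980 days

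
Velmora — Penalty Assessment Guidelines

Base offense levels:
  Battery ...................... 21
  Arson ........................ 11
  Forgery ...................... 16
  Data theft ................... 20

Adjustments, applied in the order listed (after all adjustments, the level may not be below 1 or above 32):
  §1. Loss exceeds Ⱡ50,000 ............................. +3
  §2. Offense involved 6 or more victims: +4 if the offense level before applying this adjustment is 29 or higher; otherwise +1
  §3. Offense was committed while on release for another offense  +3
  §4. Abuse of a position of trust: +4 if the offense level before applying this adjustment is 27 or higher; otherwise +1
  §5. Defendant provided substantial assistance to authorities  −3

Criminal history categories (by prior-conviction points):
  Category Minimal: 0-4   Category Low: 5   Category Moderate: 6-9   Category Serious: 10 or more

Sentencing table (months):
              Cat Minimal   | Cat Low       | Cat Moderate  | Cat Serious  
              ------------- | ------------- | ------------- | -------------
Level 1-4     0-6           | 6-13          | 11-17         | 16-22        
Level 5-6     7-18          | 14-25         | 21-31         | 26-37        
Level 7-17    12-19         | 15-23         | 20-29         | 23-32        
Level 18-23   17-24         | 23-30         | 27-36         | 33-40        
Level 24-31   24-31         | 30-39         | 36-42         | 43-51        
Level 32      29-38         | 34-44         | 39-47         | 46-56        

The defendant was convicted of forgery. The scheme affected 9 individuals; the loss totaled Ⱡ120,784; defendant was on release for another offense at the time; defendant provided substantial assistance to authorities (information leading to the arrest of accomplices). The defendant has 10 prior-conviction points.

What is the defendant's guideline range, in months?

33-40 months

Base offense level for forgery: 16.
§1 applies: 16 + 3 = 19.
§2 applies (level before this adjustment is 19 < 29, so +1): 19 + 1 = 20.
§3 applies: 20 + 3 = 23.
§4 does not apply.
§5 applies: 23 − 3 = 20.
Final offense level: 20.
Criminal history: 10 prior points → Category Serious (10+).
Level 20 falls in the 18-23 band.
Grid: Level 18-23 × Category Serious = 33-40 months.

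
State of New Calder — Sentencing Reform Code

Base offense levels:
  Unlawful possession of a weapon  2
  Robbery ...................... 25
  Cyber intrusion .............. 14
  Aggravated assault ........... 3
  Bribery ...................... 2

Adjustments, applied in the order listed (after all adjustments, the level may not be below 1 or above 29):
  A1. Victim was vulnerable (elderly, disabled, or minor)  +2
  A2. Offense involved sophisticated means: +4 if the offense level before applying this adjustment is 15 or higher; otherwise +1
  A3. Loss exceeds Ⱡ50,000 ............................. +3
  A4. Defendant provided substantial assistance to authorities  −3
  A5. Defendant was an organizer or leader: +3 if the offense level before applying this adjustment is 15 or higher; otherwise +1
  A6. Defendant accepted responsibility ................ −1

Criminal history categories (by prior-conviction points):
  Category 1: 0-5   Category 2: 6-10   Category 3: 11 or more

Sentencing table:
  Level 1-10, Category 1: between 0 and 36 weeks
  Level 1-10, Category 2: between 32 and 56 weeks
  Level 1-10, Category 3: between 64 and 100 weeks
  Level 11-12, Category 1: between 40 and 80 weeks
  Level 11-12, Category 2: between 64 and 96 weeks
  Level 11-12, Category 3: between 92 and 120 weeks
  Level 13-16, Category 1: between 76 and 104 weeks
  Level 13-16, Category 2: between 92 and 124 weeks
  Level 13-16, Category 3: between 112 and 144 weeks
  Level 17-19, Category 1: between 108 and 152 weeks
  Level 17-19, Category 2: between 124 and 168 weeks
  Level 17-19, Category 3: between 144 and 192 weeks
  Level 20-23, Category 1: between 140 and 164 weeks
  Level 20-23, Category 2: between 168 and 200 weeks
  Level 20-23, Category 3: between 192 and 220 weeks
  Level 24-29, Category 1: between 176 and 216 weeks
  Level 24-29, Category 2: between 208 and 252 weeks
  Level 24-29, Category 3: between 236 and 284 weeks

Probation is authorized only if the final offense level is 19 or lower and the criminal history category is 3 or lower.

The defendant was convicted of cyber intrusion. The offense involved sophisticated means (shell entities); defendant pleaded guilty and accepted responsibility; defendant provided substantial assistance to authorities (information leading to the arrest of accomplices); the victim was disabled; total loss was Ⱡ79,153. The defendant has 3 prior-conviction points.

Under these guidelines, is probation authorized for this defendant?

Yes

Base offense level for cyber intrusion: 14.
A1 applies: 14 + 2 = 16.
A2 applies (level before this adjustment is 16 ≥ 15, so +4): 16 + 4 = 20.
A3 applies: 20 + 3 = 23.
A4 applies: 23 − 3 = 20.
A5 does not apply.
A6 applies: 20 − 1 = 19.
Final offense level: 19.
Criminal history: 3 prior points → Category 1 (0-5).
Level 19 falls in the 17-19 band.
Grid: Level 17-19 × Category 1 = 108-152 weeks.
Probation check: level 19 ≤ 19 and category 1 ≤ 3 → eligible.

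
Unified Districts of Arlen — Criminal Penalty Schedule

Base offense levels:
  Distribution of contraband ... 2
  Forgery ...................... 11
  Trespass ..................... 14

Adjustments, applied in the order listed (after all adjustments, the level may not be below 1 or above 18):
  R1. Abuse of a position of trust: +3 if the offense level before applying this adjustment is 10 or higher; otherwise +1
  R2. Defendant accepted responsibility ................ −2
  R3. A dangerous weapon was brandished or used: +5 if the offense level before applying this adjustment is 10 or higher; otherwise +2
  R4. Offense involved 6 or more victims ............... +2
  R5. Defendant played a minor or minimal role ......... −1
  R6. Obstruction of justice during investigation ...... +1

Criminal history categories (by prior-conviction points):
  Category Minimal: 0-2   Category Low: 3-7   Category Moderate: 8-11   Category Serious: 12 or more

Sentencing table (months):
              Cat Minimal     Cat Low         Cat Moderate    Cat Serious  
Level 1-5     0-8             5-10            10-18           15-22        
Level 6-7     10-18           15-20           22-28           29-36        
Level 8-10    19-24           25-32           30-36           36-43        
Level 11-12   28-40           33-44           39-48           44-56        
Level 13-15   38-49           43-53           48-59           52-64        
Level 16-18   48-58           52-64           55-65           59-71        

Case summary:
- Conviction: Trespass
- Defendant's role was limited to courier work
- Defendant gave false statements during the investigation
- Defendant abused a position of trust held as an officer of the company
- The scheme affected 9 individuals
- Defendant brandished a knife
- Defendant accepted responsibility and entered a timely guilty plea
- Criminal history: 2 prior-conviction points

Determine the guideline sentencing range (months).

48-58 months

Base offense level for trespass: 14.
R1 applies (level before this adjustment is 14 ≥ 10, so +3): 14 + 3 = 17.
R2 applies: 17 − 2 = 15.
R3 applies (level before this adjustment is 15 ≥ 10, so +5): 15 + 5 = 20.
R4 applies: 20 + 2 = 22.
R5 applies: 22 − 1 = 21.
R6 applies: 21 + 1 = 22.
Level 22 exceeds the maximum of 18; capped at 18.
Final offense level: 18.
Criminal history: 2 prior points → Category Minimal (0-2).
Level 18 falls in the 16-18 band.
Grid: Level 16-18 × Category Minimal = 48-58 months.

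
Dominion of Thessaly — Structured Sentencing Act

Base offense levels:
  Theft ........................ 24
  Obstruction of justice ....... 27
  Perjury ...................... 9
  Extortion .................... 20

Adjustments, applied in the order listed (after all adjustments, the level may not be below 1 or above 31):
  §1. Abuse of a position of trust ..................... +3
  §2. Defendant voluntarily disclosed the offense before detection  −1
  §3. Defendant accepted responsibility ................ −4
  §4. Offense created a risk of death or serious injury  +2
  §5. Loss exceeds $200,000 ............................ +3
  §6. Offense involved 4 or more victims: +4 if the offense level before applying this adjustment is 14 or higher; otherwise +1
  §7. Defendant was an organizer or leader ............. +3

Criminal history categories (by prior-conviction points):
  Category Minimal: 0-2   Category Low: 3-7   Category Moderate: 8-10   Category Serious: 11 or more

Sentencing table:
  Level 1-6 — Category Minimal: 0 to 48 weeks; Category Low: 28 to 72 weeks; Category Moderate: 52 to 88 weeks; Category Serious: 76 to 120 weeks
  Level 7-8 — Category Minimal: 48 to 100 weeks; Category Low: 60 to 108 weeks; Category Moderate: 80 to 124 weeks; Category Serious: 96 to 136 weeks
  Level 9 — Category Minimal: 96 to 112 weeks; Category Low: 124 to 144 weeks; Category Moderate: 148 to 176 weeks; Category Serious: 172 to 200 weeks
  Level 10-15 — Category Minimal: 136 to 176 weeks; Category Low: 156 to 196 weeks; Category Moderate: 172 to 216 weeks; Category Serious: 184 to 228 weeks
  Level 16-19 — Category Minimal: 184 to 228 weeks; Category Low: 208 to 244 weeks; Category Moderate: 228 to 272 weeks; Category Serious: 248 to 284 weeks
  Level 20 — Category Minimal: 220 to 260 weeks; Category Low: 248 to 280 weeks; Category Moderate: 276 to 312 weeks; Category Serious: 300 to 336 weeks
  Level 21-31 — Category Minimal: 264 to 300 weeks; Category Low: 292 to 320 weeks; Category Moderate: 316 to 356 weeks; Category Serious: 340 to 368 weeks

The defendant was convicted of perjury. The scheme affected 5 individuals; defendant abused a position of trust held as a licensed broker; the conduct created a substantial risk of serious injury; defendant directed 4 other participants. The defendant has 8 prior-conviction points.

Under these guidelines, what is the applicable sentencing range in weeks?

316-356 weeks

Base offense level for perjury: 9.
§1 applies: 9 + 3 = 12.
§4 applies: 12 + 2 = 14.
§5 does not apply.
§6 applies (level before this adjustment is 14 ≥ 14, so +4): 14 + 4 = 18.
§7 applies: 18 + 3 = 21.
Final offense level: 21.
Criminal history: 8 prior points → Category Moderate (8-10).
Level 21 falls in the 21-31 band.
Grid: Level 21-31 × Category Moderate = 316-356 weeks.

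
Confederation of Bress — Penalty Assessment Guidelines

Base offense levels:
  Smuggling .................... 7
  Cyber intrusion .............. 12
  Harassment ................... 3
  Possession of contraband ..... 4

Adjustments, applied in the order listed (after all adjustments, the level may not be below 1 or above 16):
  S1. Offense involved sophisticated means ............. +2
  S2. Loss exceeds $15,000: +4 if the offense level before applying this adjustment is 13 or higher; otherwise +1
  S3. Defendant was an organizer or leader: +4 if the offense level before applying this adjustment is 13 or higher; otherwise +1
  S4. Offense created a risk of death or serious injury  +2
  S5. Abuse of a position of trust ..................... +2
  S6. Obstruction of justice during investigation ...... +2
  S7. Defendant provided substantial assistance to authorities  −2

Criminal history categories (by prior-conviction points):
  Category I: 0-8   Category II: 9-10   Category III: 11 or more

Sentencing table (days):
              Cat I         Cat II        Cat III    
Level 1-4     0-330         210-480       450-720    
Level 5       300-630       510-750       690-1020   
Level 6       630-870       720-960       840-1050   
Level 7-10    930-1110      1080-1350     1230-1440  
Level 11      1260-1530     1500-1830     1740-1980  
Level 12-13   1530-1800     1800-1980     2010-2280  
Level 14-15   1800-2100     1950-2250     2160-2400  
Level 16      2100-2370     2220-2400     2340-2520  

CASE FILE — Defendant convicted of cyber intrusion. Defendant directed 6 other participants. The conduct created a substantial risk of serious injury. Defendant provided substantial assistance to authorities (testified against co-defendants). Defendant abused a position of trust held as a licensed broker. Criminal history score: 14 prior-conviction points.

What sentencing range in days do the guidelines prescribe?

Base offense level for cyber intrusion: 12.
S3 applies (level before this adjustment is 12 < 13, so +1): 12 + 1 = 13.
S4 applies: 13 + 2 = 15.
S5 applies: 15 + 2 = 17.
S6 does not apply.
S7 applies: 17 − 2 = 15.
Final offense level: 15.
Criminal history: 14 prior points → Category III (11+).
Level 15 falls in the 14-15 band.
Grid: Level 14-15 × Category III = 2160-2400 days.

2160-2400 days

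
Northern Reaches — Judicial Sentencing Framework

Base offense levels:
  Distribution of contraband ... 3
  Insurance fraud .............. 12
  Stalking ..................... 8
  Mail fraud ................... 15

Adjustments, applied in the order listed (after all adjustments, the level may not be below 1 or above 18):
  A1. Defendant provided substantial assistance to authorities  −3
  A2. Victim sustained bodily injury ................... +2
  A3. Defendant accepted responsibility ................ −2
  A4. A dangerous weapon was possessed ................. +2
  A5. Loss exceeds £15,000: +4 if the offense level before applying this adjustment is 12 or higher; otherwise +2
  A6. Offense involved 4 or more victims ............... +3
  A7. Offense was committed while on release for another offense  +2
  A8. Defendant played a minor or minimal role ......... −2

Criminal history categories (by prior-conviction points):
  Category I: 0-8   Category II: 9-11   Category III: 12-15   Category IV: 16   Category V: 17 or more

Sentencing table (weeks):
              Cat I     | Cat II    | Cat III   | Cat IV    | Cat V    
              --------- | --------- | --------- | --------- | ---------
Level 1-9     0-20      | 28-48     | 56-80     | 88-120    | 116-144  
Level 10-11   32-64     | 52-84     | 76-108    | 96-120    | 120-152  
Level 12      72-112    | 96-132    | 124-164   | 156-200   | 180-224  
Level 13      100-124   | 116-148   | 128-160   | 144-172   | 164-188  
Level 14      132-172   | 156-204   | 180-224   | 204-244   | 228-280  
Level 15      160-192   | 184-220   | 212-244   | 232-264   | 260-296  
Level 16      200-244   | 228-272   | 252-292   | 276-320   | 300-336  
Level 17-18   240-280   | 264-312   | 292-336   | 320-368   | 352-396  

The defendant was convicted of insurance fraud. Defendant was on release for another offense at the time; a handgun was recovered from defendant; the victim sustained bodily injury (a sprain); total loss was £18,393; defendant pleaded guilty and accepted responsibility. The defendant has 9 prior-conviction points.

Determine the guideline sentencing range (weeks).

Base offense level for insurance fraud: 12.
A1 does not apply.
A2 applies: 12 + 2 = 14.
A3 applies: 14 − 2 = 12.
A4 applies: 12 + 2 = 14.
A5 applies (level before this adjustment is 14 ≥ 12, so +4): 14 + 4 = 18.
A7 applies: 18 + 2 = 20.
A8 does not apply.
Level 20 exceeds the maximum of 18; capped at 18.
Final offense level: 18.
Criminal history: 9 prior points → Category II (9-11).
Level 18 falls in the 17-18 band.
Grid: Level 17-18 × Category II = 264-312 weeks.

264-312 weeks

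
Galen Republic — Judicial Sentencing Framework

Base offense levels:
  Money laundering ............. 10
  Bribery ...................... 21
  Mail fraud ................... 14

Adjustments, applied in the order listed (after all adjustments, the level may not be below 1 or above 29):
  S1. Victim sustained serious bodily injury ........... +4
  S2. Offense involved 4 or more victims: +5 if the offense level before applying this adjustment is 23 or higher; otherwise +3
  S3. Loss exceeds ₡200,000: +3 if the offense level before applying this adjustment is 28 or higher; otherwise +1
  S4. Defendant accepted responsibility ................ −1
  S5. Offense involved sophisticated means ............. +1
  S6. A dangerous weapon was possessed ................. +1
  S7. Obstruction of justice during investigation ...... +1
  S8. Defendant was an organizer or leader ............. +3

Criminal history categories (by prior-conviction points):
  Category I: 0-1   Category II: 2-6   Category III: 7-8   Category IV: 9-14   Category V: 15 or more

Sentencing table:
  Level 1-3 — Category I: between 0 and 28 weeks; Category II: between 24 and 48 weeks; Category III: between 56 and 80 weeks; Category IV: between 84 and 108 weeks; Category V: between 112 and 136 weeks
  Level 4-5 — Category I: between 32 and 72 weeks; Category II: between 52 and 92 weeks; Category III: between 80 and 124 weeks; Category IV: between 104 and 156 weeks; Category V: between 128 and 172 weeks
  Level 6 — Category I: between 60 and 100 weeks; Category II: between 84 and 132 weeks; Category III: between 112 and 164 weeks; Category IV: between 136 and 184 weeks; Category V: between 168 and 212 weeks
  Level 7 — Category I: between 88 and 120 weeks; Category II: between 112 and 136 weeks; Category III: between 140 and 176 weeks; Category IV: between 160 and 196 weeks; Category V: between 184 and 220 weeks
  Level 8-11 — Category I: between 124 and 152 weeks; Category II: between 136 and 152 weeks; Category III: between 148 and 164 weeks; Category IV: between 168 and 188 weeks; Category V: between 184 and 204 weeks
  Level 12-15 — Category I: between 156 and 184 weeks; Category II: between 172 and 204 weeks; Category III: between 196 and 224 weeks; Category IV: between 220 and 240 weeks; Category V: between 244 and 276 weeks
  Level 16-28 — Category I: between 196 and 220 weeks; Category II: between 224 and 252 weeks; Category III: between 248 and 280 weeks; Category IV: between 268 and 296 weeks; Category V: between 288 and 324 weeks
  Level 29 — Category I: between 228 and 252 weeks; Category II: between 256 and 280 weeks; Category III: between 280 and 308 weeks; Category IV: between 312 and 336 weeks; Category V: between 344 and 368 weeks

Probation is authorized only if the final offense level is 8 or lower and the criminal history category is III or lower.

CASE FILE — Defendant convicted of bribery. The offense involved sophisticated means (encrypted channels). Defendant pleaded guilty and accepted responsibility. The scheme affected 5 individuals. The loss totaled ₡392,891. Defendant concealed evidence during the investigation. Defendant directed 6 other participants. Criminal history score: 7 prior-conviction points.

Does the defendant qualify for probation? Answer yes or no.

No

Base offense level for bribery: 21.
S2 applies (level before this adjustment is 21 < 23, so +3): 21 + 3 = 24.
S3 applies (level before this adjustment is 24 < 28, so +1): 24 + 1 = 25.
S4 applies: 25 − 1 = 24.
S5 applies: 24 + 1 = 25.
S6 does not apply.
S7 applies: 25 + 1 = 26.
S8 applies: 26 + 3 = 29.
Final offense level: 29.
Criminal history: 7 prior points → Category III (7-8).
Level 29 falls in the 29 band.
Grid: Level 29 × Category III = 280-308 weeks.
Probation check: level 29 > 8 and category III ≤ III → not eligible.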